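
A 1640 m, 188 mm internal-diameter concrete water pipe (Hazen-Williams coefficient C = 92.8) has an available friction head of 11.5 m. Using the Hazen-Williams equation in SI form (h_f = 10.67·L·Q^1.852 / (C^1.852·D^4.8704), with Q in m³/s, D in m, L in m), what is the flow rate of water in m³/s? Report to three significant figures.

Q ≈ 0.0219 m³/s

Rearranging: Q = [h_f·C^1.852·D^4.8704 / (10.67·L)]^(1/1.852)
Q = [11.5·92.8^1.852·0.188^4.8704 / (10.67·1640)]^0.540 = 0.02190 m³/s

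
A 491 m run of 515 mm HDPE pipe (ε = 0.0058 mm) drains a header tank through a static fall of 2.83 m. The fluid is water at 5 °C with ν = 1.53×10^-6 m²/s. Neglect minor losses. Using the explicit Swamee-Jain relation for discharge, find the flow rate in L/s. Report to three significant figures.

Q ≈ 449 L/s

Swamee-Jain (Type II): Q = -0.965·√(gD⁵h_f/L)·ln[ε/(3.7D) + √(3.17ν²L/(gD³h_f))]
√(gD⁵h_f/L) = √(9.81·0.515⁵·2.83/491) = 0.04526
ε/(3.7D) = 3.04×10^-6; √(3.17ν²L/(gD³h_f)) = 3.10×10^-5
Q = -0.965·0.04526·ln(3.404×10^-5) = 0.4493 m³/s
Check: V = 2.16 m/s, Re = 7.26×10^5, f = 0.01249, h_f = 2.82 m ≈ 2.83 m ✓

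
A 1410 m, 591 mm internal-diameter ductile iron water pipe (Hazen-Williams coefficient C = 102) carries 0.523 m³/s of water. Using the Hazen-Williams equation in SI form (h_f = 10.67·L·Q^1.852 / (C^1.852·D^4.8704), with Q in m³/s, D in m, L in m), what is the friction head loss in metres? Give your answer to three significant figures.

h_f = 10.67·1410·0.523^1.852 / (102^1.852·0.591^4.8704) = 11.18 m

h_f ≈ 11.2 m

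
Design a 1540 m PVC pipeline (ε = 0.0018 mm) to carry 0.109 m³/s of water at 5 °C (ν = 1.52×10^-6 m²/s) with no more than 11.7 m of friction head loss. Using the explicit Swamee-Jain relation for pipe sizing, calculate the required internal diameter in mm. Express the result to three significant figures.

D ≈ 288 mm

Swamee-Jain (Type III): D = 0.66·[ε^1.25·(LQ²/(gh_f))^4.75 + ν·Q^9.4·(L/(gh_f))^5.2]^0.04
LQ²/(gh_f) = 0.1594; L/(gh_f) = 13.42
Term 1 = ε^1.25·(…)^4.75 = 1.07×10^-11; Term 2 = ν·Q^9.4·(…)^5.2 = 9.94×10^-10
D = 0.66·(1.07×10^-11 + 9.94×10^-10)^0.04 = 0.2882 m = 288 mm
Check: V = 1.67 m/s, Re = 3.17×10^5, f = 0.01430, h_f = 10.9 m ≈ 11.7 m ✓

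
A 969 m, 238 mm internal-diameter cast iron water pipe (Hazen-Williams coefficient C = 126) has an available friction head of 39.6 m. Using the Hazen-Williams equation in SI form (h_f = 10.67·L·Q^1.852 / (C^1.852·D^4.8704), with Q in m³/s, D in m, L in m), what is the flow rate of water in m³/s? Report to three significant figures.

Q ≈ 0.143 m³/s

Rearranging: Q = [h_f·C^1.852·D^4.8704 / (10.67·L)]^(1/1.852)
Q = [39.6·126^1.852·0.238^4.8704 / (10.67·969)]^0.540 = 0.1432 m³/s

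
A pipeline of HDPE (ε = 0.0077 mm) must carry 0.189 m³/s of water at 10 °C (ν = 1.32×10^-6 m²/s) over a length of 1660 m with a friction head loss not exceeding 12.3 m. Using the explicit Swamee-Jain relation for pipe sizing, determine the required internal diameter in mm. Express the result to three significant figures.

D ≈ 355 mm

Swamee-Jain (Type III): D = 0.66·[ε^1.25·(LQ²/(gh_f))^4.75 + ν·Q^9.4·(L/(gh_f))^5.2]^0.04
LQ²/(gh_f) = 0.4914; L/(gh_f) = 13.76
Term 1 = ε^1.25·(…)^4.75 = 1.39×10^-8; Term 2 = ν·Q^9.4·(…)^5.2 = 1.74×10^-7
D = 0.66·(1.39×10^-8 + 1.74×10^-7)^0.04 = 0.3552 m = 355 mm
Check: V = 1.91 m/s, Re = 5.13×10^5, f = 0.01338, h_f = 11.6 m ≈ 12.3 m ✓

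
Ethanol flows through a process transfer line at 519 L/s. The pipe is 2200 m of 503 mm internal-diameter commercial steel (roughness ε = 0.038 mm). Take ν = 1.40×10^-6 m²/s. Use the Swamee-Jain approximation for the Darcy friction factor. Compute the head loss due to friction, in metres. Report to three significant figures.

h_f ≈ 20.1 m

V = 4Q/(πD²) = 4·0.519/(π·0.503²) = 2.612 m/s
Re = VD/ν = 2.612·0.503/1.40×10^-6 = 9.38×10^5 → turbulent
ε/D = 0.038/503 = 7.55×10^-5
Swamee-Jain: f = 0.01321
h_f = f(L/D)V²/(2g) = 0.01321·(2200/0.503)·2.612²/(2·9.81) = 20.09 m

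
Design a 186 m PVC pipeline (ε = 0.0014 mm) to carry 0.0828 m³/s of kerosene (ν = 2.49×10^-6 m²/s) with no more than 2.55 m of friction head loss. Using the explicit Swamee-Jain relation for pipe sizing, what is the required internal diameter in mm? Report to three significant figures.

Swamee-Jain (Type III): D = 0.66·[ε^1.25·(LQ²/(gh_f))^4.75 + ν·Q^9.4·(L/(gh_f))^5.2]^0.04
LQ²/(gh_f) = 0.05098; L/(gh_f) = 7.435
Term 1 = ε^1.25·(…)^4.75 = 3.49×10^-14; Term 2 = ν·Q^9.4·(…)^5.2 = 5.71×10^-12
D = 0.66·(3.49×10^-14 + 5.71×10^-12)^0.04 = 0.2344 m = 234 mm
Check: V = 1.92 m/s, Re = 1.81×10^5, f = 0.01590, h_f = 2.37 m ≈ 2.55 m ✓

D ≈ 234 mm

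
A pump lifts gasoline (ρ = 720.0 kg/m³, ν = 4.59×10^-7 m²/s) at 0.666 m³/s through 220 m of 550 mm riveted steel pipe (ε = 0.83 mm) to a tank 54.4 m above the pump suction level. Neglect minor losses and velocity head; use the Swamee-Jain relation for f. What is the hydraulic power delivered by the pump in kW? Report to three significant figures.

P_hyd ≈ 272 kW

V = 4Q/(πD²) = 2.803 m/s; Re = 3.36×10^6; ε/D = 0.00151; f = 0.02187
h_f = f(L/D)V²/2g = 3.503 m
Total head H = z + h_f = 54.4 + 3.503 = 57.90 m
P_hyd = ρgQH = 720.0·9.81·0.666·57.90 = 272.4 kW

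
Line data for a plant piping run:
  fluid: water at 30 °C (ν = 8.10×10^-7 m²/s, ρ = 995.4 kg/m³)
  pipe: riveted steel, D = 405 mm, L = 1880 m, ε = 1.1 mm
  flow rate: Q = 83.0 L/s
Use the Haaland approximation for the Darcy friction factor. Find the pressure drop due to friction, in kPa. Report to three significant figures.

Δp ≈ 24.8 kPa

V = 4Q/(πD²) = 4·0.0830/(π·0.405²) = 0.6443 m/s
Re = VD/ν = 0.6443·0.405/8.10×10^-7 = 3.22×10^5 → turbulent
ε/D = 1.1/405 = 0.00272
Haaland: f = 0.02590
h_f = f(L/D)V²/(2g) = 0.02590·(1880/0.405)·0.6443²/(2·9.81) = 2.544 m
Δp = ρg·h_f = 995.4·9.81·2.544 = 24.84 kPa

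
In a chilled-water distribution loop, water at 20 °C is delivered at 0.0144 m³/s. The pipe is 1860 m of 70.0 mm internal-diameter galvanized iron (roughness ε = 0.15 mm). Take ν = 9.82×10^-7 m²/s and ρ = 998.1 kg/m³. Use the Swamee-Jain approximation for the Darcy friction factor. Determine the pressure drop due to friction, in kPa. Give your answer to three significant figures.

V = 4Q/(πD²) = 4·0.0144/(π·0.0700²) = 3.742 m/s
Re = VD/ν = 3.742·0.0700/9.82×10^-7 = 2.67×10^5 → turbulent
ε/D = 0.15/70.0 = 0.00214
Swamee-Jain: f = 0.02466
h_f = f(L/D)V²/(2g) = 0.02466·(1860/0.0700)·3.742²/(2·9.81) = 467.5 m
Δp = ρg·h_f = 998.1·9.81·467.5 = 4578 kPa

Δp ≈ 4580 kPa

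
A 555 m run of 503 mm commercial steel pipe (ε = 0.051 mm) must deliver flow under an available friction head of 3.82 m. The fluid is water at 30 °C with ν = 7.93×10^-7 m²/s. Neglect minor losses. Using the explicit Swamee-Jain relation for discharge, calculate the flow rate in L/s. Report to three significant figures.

Swamee-Jain (Type II): Q = -0.965·√(gD⁵h_f/L)·ln[ε/(3.7D) + √(3.17ν²L/(gD³h_f))]
√(gD⁵h_f/L) = √(9.81·0.503⁵·3.82/555) = 0.04663
ε/(3.7D) = 2.74×10^-5; √(3.17ν²L/(gD³h_f)) = 1.52×10^-5
Q = -0.965·0.04663·ln(4.263×10^-5) = 0.4528 m³/s
Check: V = 2.28 m/s, Re = 1.45×10^6, f = 0.01316, h_f = 3.84 m ≈ 3.82 m ✓

Q ≈ 453 L/s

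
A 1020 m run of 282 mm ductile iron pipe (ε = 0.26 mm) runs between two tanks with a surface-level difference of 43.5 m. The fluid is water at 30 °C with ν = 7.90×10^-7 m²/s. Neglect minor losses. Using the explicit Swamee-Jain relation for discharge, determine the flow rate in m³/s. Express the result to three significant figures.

Q ≈ 0.217 m³/s

Swamee-Jain (Type II): Q = -0.965·√(gD⁵h_f/L)·ln[ε/(3.7D) + √(3.17ν²L/(gD³h_f))]
√(gD⁵h_f/L) = √(9.81·0.282⁵·43.5/1020) = 0.02732
ε/(3.7D) = 2.49×10^-4; √(3.17ν²L/(gD³h_f)) = 1.45×10^-5
Q = -0.965·0.02732·ln(2.637×10^-4) = 0.2172 m³/s
Check: V = 3.48 m/s, Re = 1.24×10^6, f = 0.01960, h_f = 43.7 m ≈ 43.5 m ✓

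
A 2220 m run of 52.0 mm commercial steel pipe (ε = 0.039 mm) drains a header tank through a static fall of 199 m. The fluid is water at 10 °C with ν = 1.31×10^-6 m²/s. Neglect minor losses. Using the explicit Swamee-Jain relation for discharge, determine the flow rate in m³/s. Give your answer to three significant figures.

Q ≈ 0.00435 m³/s

Swamee-Jain (Type II): Q = -0.965·√(gD⁵h_f/L)·ln[ε/(3.7D) + √(3.17ν²L/(gD³h_f))]
√(gD⁵h_f/L) = √(9.81·0.0520⁵·199/2220) = 5.782×10^-4
ε/(3.7D) = 2.03×10^-4; √(3.17ν²L/(gD³h_f)) = 2.10×10^-4
Q = -0.965·5.782×10^-4·ln(4.125×10^-4) = 0.004349 m³/s
Check: V = 2.05 m/s, Re = 8.13×10^4, f = 0.02194, h_f = 200 m ≈ 199 m ✓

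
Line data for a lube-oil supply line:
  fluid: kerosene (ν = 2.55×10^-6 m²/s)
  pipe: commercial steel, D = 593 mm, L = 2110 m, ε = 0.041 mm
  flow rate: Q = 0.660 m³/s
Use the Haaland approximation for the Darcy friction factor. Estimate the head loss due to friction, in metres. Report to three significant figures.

h_f ≈ 14.2 m

V = 4Q/(πD²) = 4·0.660/(π·0.593²) = 2.390 m/s
Re = VD/ν = 2.390·0.593/2.55×10^-6 = 5.56×10^5 → turbulent
ε/D = 0.041/593 = 6.91×10^-5
Haaland: f = 0.01372
h_f = f(L/D)V²/(2g) = 0.01372·(2110/0.593)·2.390²/(2·9.81) = 14.21 m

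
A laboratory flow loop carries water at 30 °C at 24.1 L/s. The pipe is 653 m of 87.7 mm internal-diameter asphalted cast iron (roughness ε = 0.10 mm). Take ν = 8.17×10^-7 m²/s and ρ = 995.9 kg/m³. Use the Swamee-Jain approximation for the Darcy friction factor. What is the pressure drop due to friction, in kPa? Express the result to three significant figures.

V = 4Q/(πD²) = 4·0.0241/(π·0.0877²) = 3.990 m/s
Re = VD/ν = 3.990·0.0877/8.17×10^-7 = 4.28×10^5 → turbulent
ε/D = 0.10/87.7 = 0.00114
Swamee-Jain: f = 0.02104
h_f = f(L/D)V²/(2g) = 0.02104·(653/0.0877)·3.990²/(2·9.81) = 127.1 m
Δp = ρg·h_f = 995.9·9.81·127.1 = 1242 kPa

Δp ≈ 1240 kPa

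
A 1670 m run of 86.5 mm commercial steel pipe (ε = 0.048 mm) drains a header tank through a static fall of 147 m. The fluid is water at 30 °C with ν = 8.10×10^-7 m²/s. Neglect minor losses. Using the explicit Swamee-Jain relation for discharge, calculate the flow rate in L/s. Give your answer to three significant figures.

Swamee-Jain (Type II): Q = -0.965·√(gD⁵h_f/L)·ln[ε/(3.7D) + √(3.17ν²L/(gD³h_f))]
√(gD⁵h_f/L) = √(9.81·0.0865⁵·147/1670) = 0.002045
ε/(3.7D) = 1.50×10^-4; √(3.17ν²L/(gD³h_f)) = 6.10×10^-5
Q = -0.965·0.002045·ln(2.110×10^-4) = 0.01670 m³/s
Check: V = 2.84 m/s, Re = 3.04×10^5, f = 0.01862, h_f = 148 m ≈ 147 m ✓

Q ≈ 16.7 L/s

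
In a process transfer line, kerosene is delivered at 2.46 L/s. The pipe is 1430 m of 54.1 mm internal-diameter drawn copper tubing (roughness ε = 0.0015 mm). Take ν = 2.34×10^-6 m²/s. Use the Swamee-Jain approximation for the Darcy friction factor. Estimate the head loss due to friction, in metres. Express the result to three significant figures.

V = 4Q/(πD²) = 4·0.00246/(π·0.0541²) = 1.070 m/s
Re = VD/ν = 1.070·0.0541/2.34×10^-6 = 2.47×10^4 → turbulent
ε/D = 0.0015/54.1 = 2.77×10^-5
Swamee-Jain: f = 0.02457
h_f = f(L/D)V²/(2g) = 0.02457·(1430/0.0541)·1.070²/(2·9.81) = 37.90 m

h_f ≈ 37.9 m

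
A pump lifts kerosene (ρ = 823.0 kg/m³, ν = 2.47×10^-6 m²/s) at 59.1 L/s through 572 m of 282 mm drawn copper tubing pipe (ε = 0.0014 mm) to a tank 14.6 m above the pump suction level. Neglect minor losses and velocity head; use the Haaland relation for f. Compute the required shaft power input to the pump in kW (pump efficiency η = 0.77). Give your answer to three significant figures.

P_shaft ≈ 10.1 kW

V = 4Q/(πD²) = 0.9462 m/s; Re = 1.08×10^5; ε/D = 4.96×10^-6; f = 0.01756
h_f = f(L/D)V²/2g = 1.625 m
Total head H = z + h_f = 14.6 + 1.625 = 16.23 m
P_hyd = ρgQH = 823.0·9.81·0.0591·16.23 = 7.742 kW
P_shaft = P_hyd/η = 7.742/0.77 = 10.05 kW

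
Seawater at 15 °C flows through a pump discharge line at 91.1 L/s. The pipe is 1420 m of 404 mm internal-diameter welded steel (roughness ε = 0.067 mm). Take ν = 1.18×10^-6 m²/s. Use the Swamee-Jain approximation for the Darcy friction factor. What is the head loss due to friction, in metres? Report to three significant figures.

V = 4Q/(πD²) = 4·0.0911/(π·0.404²) = 0.7107 m/s
Re = VD/ν = 0.7107·0.404/1.18×10^-6 = 2.43×10^5 → turbulent
ε/D = 0.067/404 = 1.66×10^-4
Swamee-Jain: f = 0.01645
h_f = f(L/D)V²/(2g) = 0.01645·(1420/0.404)·0.7107²/(2·9.81) = 1.488 m

h_f ≈ 1.49 m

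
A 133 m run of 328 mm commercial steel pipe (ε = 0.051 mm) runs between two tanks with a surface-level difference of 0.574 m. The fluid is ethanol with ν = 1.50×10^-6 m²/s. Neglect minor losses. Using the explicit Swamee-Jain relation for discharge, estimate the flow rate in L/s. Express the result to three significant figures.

Q ≈ 111 L/s

Swamee-Jain (Type II): Q = -0.965·√(gD⁵h_f/L)·ln[ε/(3.7D) + √(3.17ν²L/(gD³h_f))]
√(gD⁵h_f/L) = √(9.81·0.328⁵·0.574/133) = 0.01268
ε/(3.7D) = 4.20×10^-5; √(3.17ν²L/(gD³h_f)) = 6.91×10^-5
Q = -0.965·0.01268·ln(1.111×10^-4) = 0.1114 m³/s
Check: V = 1.32 m/s, Re = 2.88×10^5, f = 0.01602, h_f = 0.575 m ≈ 0.574 m ✓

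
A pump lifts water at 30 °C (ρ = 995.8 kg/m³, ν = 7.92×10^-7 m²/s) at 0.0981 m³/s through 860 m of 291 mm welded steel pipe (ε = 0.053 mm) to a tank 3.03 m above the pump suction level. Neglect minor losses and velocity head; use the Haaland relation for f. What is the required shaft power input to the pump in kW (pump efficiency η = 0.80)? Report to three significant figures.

V = 4Q/(πD²) = 1.475 m/s; Re = 5.42×10^5; ε/D = 1.82×10^-4; f = 0.01502
h_f = f(L/D)V²/2g = 4.921 m
Total head H = z + h_f = 3.03 + 4.921 = 7.951 m
P_hyd = ρgQH = 995.8·9.81·0.0981·7.951 = 7.620 kW
P_shaft = P_hyd/η = 7.620/0.80 = 9.524 kW

P_shaft ≈ 9.52 kW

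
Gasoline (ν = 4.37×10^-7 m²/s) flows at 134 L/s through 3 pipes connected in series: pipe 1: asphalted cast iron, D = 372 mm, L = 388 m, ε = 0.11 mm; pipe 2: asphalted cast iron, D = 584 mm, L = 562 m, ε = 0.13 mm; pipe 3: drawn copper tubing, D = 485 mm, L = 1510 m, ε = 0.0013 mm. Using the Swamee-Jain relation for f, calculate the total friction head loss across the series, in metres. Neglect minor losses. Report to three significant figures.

Pipe 1: V = 1.233 m/s, Re = 1.05×10^6, ε/D = 2.96×10^-4, f = 0.01569, h_1 = f(L/D)V²/2g = 1.268 m
Pipe 2: V = 0.5003 m/s, Re = 6.69×10^5, ε/D = 2.23×10^-4, f = 0.01538, h_2 = f(L/D)V²/2g = 0.1888 m
Pipe 3: V = 0.7253 m/s, Re = 8.05×10^5, ε/D = 2.68×10^-6, f = 0.01210, h_3 = f(L/D)V²/2g = 1.010 m
Series → Q common, losses add: H = Σh = 2.467 m

H ≈ 2.47 m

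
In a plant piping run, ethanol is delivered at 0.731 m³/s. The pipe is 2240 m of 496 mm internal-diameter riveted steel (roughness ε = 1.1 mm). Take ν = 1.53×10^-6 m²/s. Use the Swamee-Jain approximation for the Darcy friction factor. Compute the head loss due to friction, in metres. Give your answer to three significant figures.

h_f ≈ 80.0 m

V = 4Q/(πD²) = 4·0.731/(π·0.496²) = 3.783 m/s
Re = VD/ν = 3.783·0.496/1.53×10^-6 = 1.23×10^6 → turbulent
ε/D = 1.1/496 = 0.00222
Swamee-Jain: f = 0.02428
h_f = f(L/D)V²/(2g) = 0.02428·(2240/0.496)·3.783²/(2·9.81) = 80.00 m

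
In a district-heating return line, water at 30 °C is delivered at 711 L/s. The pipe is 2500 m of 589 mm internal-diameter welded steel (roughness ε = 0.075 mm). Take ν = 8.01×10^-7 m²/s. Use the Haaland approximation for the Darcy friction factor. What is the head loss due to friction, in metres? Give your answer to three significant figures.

h_f ≈ 19.5 m

V = 4Q/(πD²) = 4·0.711/(π·0.589²) = 2.609 m/s
Re = VD/ν = 2.609·0.589/8.01×10^-7 = 1.92×10^6 → turbulent
ε/D = 0.075/589 = 1.27×10^-4
Haaland: f = 0.01322
h_f = f(L/D)V²/(2g) = 0.01322·(2500/0.589)·2.609²/(2·9.81) = 19.47 m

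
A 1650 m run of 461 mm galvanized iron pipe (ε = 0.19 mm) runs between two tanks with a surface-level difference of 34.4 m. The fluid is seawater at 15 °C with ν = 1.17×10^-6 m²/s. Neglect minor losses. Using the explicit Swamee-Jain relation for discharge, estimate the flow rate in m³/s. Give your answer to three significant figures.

Q ≈ 0.565 m³/s

Swamee-Jain (Type II): Q = -0.965·√(gD⁵h_f/L)·ln[ε/(3.7D) + √(3.17ν²L/(gD³h_f))]
√(gD⁵h_f/L) = √(9.81·0.461⁵·34.4/1650) = 0.06526
ε/(3.7D) = 1.11×10^-4; √(3.17ν²L/(gD³h_f)) = 1.47×10^-5
Q = -0.965·0.06526·ln(1.261×10^-4) = 0.5654 m³/s
Check: V = 3.39 m/s, Re = 1.33×10^6, f = 0.01653, h_f = 34.6 m ≈ 34.4 m ✓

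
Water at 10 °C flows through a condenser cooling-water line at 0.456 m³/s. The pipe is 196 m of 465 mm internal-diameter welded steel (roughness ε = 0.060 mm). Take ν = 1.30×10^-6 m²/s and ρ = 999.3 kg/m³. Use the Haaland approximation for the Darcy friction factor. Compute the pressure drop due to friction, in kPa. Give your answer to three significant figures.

V = 4Q/(πD²) = 4·0.456/(π·0.465²) = 2.685 m/s
Re = VD/ν = 2.685·0.465/1.30×10^-6 = 9.60×10^5 → turbulent
ε/D = 0.060/465 = 1.29×10^-4
Haaland: f = 0.01377
h_f = f(L/D)V²/(2g) = 0.01377·(196/0.465)·2.685²/(2·9.81) = 2.133 m
Δp = ρg·h_f = 999.3·9.81·2.133 = 20.91 kPa

Δp ≈ 20.9 kPa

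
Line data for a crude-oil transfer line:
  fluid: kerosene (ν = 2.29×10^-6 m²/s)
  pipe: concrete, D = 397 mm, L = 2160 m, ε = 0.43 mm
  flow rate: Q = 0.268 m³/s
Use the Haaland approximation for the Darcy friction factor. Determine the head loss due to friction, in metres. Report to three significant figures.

h_f ≈ 26.9 m

V = 4Q/(πD²) = 4·0.268/(π·0.397²) = 2.165 m/s
Re = VD/ν = 2.165·0.397/2.29×10^-6 = 3.75×10^5 → turbulent
ε/D = 0.43/397 = 0.00108
Haaland: f = 0.02071
h_f = f(L/D)V²/(2g) = 0.02071·(2160/0.397)·2.165²/(2·9.81) = 26.92 m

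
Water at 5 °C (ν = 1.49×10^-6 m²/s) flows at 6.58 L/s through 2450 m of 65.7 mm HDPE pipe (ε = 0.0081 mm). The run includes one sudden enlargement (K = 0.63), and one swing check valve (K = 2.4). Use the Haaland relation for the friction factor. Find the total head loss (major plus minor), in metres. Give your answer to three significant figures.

H_L ≈ 136 m

V = 4Q/(πD²) = 1.941 m/s; V²/2g = 0.1920 m
Re = 8.56×10^4, ε/D = 1.23×10^-4 → f = 0.01892 (Haaland)
Major: h_f = f(L/D)·V²/2g = 0.01892·37291·0.1920 = 135.4 m
Minor: ΣK = 3.03; h_m = ΣK·V²/2g = 0.5818 m
Total H_L = 135.4 + 0.5818 = 136.0 m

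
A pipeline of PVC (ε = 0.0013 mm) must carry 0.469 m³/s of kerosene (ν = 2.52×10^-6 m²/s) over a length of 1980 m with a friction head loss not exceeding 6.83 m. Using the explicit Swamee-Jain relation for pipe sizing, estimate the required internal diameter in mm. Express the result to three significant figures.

Swamee-Jain (Type III): D = 0.66·[ε^1.25·(LQ²/(gh_f))^4.75 + ν·Q^9.4·(L/(gh_f))^5.2]^0.04
LQ²/(gh_f) = 6.500; L/(gh_f) = 29.55
Term 1 = ε^1.25·(…)^4.75 = 3.19×10^-4; Term 2 = ν·Q^9.4·(…)^5.2 = 0.0907
D = 0.66·(3.19×10^-4 + 0.0907)^0.04 = 0.5997 m = 600 mm
Check: V = 1.66 m/s, Re = 3.95×10^5, f = 0.01369, h_f = 6.35 m ≈ 6.83 m ✓

D ≈ 600 mm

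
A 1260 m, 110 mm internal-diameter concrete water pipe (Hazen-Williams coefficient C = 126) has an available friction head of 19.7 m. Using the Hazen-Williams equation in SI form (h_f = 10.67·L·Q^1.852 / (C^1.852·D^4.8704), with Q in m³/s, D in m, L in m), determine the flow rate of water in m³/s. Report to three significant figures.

Rearranging: Q = [h_f·C^1.852·D^4.8704 / (10.67·L)]^(1/1.852)
Q = [19.7·126^1.852·0.110^4.8704 / (10.67·1260)]^0.540 = 0.01120 m³/s

Q ≈ 0.0112 m³/s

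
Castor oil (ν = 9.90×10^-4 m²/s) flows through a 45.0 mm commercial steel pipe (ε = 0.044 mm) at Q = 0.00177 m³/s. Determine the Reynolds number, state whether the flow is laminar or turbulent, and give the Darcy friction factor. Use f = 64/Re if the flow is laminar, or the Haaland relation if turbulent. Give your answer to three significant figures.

Re ≈ 50.6; laminar; f = 64/Re ≈ 1.27

V = 4Q/(πD²) = 1.113 m/s
Re = VD/ν = 1.113·0.0450/9.90×10^-4 = 50.6
Re < 2300 → laminar → f = 64/Re = 1.265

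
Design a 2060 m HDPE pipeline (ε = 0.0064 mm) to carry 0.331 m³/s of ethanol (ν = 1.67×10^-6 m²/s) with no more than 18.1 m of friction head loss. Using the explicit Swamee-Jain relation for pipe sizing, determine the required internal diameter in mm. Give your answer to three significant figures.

D ≈ 427 mm

Swamee-Jain (Type III): D = 0.66·[ε^1.25·(LQ²/(gh_f))^4.75 + ν·Q^9.4·(L/(gh_f))^5.2]^0.04
LQ²/(gh_f) = 1.271; L/(gh_f) = 11.60
Term 1 = ε^1.25·(…)^4.75 = 1.01×10^-6; Term 2 = ν·Q^9.4·(…)^5.2 = 1.76×10^-5
D = 0.66·(1.01×10^-6 + 1.76×10^-5)^0.04 = 0.4269 m = 427 mm
Check: V = 2.31 m/s, Re = 5.91×10^5, f = 0.01297, h_f = 17.1 m ≈ 18.1 m ✓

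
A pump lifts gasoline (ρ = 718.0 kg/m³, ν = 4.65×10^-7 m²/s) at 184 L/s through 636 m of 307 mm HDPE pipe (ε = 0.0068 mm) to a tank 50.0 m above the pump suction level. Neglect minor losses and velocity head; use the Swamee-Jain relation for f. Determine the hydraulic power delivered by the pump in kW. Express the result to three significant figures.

V = 4Q/(πD²) = 2.486 m/s; Re = 1.64×10^6; ε/D = 2.21×10^-5; f = 0.01139
h_f = f(L/D)V²/2g = 7.429 m
Total head H = z + h_f = 50.0 + 7.429 = 57.43 m
P_hyd = ρgQH = 718.0·9.81·0.184·57.43 = 74.43 kW

P_hyd ≈ 74.4 kW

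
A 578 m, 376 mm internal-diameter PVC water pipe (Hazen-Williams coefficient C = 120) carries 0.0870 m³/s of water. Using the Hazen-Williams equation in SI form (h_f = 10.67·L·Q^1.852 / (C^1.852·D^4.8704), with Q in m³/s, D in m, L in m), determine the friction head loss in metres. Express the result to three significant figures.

h_f = 10.67·578·0.0870^1.852 / (120^1.852·0.376^4.8704) = 1.108 m

h_f ≈ 1.11 m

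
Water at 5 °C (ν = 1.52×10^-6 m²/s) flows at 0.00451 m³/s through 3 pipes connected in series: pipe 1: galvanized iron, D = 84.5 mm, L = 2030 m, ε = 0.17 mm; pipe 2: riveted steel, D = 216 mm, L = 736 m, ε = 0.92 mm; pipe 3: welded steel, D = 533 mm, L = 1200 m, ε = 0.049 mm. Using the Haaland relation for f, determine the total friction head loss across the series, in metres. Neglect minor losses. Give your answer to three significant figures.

Pipe 1: V = 0.8042 m/s, Re = 4.47×10^4, ε/D = 0.00201, f = 0.02660, h_1 = f(L/D)V²/2g = 21.06 m
Pipe 2: V = 0.1231 m/s, Re = 1.75×10^4, ε/D = 0.00426, f = 0.03370, h_2 = f(L/D)V²/2g = 0.08866 m
Pipe 3: V = 0.02021 m/s, Re = 7090, ε/D = 9.19×10^-5, f = 0.03411, h_3 = f(L/D)V²/2g = 0.001599 m
Series → Q common, losses add: H = Σh = 21.15 m

H ≈ 21.2 m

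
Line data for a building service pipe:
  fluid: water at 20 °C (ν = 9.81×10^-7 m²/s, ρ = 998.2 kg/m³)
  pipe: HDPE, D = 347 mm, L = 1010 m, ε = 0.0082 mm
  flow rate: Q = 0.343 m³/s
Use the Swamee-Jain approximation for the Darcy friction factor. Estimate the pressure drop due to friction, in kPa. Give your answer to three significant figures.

V = 4Q/(πD²) = 4·0.343/(π·0.347²) = 3.627 m/s
Re = VD/ν = 3.627·0.347/9.81×10^-7 = 1.28×10^6 → turbulent
ε/D = 0.0082/347 = 2.36×10^-5
Swamee-Jain: f = 0.01177
h_f = f(L/D)V²/(2g) = 0.01177·(1010/0.347)·3.627²/(2·9.81) = 22.98 m
Δp = ρg·h_f = 998.2·9.81·22.98 = 225.0 kPa

Δp ≈ 225 kPa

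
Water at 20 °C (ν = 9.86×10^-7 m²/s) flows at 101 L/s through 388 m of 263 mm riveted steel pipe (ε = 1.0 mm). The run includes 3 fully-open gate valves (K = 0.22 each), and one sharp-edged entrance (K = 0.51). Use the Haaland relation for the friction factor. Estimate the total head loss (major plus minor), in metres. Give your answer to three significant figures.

V = 4Q/(πD²) = 1.859 m/s; V²/2g = 0.1762 m
Re = 4.96×10^5, ε/D = 0.00380 → f = 0.02826 (Haaland)
Major: h_f = f(L/D)·V²/2g = 0.02826·1475·0.1762 = 7.346 m
Minor: ΣK = 1.17; h_m = ΣK·V²/2g = 0.2061 m
Total H_L = 7.346 + 0.2061 = 7.552 m

H_L ≈ 7.55 m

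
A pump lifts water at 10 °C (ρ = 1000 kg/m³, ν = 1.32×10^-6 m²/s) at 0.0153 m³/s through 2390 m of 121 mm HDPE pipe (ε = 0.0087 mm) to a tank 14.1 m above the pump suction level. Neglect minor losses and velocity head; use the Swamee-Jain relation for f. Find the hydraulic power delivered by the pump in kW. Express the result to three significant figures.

V = 4Q/(πD²) = 1.331 m/s; Re = 1.22×10^5; ε/D = 7.19×10^-5; f = 0.01762
h_f = f(L/D)V²/2g = 31.41 m
Total head H = z + h_f = 14.1 + 31.41 = 45.51 m
P_hyd = ρgQH = 1000·9.81·0.0153·45.51 = 6.831 kW

P_hyd ≈ 6.83 kW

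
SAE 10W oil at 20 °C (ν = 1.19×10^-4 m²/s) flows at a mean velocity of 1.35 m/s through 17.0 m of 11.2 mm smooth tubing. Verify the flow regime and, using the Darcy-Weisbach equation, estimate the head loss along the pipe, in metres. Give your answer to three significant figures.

Re = VD/ν = 1.35·0.01120/1.19×10^-4 = 127 → laminar (Re < 2300)
f = 64/Re = 0.5037
h_f = f(L/D)V²/(2g) = 0.5037·(17.0/0.01120)·1.35²/(2·9.81) = 71.02 m

h_f ≈ 71.0 m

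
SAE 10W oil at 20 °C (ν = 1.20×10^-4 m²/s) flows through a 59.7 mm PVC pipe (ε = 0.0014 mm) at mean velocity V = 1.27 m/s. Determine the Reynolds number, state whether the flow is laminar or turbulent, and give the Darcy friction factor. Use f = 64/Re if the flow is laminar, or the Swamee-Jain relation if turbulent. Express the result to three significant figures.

Re ≈ 632; laminar; f = 64/Re ≈ 0.101

Re = VD/ν = 1.270·0.0597/1.20×10^-4 = 632
Re < 2300 → laminar → f = 64/Re = 0.1013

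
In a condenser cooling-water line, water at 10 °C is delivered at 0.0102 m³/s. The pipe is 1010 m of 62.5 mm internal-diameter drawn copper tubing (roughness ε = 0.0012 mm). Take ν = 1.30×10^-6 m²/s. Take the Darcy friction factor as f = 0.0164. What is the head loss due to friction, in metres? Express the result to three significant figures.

h_f ≈ 149 m

V = 4Q/(πD²) = 4·0.0102/(π·0.0625²) = 3.325 m/s
h_f = f(L/D)V²/(2g) = 0.01640·(1010/0.0625)·3.325²/(2·9.81) = 149.3 m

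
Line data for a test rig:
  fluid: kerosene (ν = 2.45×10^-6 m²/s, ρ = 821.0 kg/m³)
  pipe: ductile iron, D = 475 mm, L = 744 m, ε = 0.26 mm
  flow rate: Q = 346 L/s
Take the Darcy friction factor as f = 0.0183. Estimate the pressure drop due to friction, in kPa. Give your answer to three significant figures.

V = 4Q/(πD²) = 4·0.346/(π·0.475²) = 1.953 m/s
h_f = f(L/D)V²/(2g) = 0.01830·(744/0.475)·1.953²/(2·9.81) = 5.570 m
Δp = ρg·h_f = 821.0·9.81·5.570 = 44.86 kPa

Δp ≈ 44.9 kPa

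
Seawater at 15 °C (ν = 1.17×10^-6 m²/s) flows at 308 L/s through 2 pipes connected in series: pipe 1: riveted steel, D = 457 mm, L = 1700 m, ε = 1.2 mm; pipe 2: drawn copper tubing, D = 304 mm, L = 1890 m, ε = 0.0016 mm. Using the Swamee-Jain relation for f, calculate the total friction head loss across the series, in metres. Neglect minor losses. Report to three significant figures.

Pipe 1: V = 1.878 m/s, Re = 7.33×10^5, ε/D = 0.00263, f = 0.02550, h_1 = f(L/D)V²/2g = 17.05 m
Pipe 2: V = 4.243 m/s, Re = 1.10×10^6, ε/D = 5.26×10^-6, f = 0.01156, h_2 = f(L/D)V²/2g = 65.95 m
Series → Q common, losses add: H = Σh = 83.00 m

H ≈ 83.0 m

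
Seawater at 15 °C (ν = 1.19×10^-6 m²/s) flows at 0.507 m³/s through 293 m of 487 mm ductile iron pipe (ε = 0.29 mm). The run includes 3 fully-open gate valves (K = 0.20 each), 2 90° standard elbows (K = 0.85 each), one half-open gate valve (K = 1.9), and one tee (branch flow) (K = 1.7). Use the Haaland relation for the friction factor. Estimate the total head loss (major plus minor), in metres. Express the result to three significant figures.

V = 4Q/(πD²) = 2.722 m/s; V²/2g = 0.3776 m
Re = 1.11×10^6, ε/D = 5.95×10^-4 → f = 0.01776 (Haaland)
Major: h_f = f(L/D)·V²/2g = 0.01776·601.6·0.3776 = 4.034 m
Minor: ΣK = 5.90; h_m = ΣK·V²/2g = 2.228 m
Total H_L = 4.034 + 2.228 = 6.262 m

H_L ≈ 6.26 m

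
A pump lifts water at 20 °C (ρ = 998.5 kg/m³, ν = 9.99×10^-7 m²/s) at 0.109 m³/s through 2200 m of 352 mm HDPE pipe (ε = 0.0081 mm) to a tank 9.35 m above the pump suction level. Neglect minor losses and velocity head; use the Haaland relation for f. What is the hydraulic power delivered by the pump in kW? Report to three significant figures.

V = 4Q/(πD²) = 1.120 m/s; Re = 3.95×10^5; ε/D = 2.30×10^-5; f = 0.01387
h_f = f(L/D)V²/2g = 5.542 m
Total head H = z + h_f = 9.35 + 5.542 = 14.89 m
P_hyd = ρgQH = 998.5·9.81·0.109·14.89 = 15.90 kW

P_hyd ≈ 15.9 kW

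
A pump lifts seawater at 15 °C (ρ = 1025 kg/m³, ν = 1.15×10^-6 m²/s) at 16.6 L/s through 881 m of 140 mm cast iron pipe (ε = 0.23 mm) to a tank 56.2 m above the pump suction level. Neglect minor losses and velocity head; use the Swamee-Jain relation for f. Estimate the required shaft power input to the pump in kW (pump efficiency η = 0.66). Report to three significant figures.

P_shaft ≈ 16.5 kW

V = 4Q/(πD²) = 1.078 m/s; Re = 1.31×10^5; ε/D = 0.00164; f = 0.02393
h_f = f(L/D)V²/2g = 8.926 m
Total head H = z + h_f = 56.2 + 8.926 = 65.13 m
P_hyd = ρgQH = 1025·9.81·0.0166·65.13 = 10.87 kW
P_shaft = P_hyd/η = 10.87/0.66 = 16.47 kW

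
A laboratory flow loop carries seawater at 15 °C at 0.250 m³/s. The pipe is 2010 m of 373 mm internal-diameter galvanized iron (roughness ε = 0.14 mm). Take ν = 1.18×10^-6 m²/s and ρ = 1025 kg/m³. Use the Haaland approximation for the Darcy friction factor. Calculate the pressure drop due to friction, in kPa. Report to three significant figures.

V = 4Q/(πD²) = 4·0.250/(π·0.373²) = 2.288 m/s
Re = VD/ν = 2.288·0.373/1.18×10^-6 = 7.23×10^5 → turbulent
ε/D = 0.14/373 = 3.75×10^-4
Haaland: f = 0.01644
h_f = f(L/D)V²/(2g) = 0.01644·(2010/0.373)·2.288²/(2·9.81) = 23.63 m
Δp = ρg·h_f = 1025·9.81·23.63 = 237.6 kPa

Δp ≈ 238 kPa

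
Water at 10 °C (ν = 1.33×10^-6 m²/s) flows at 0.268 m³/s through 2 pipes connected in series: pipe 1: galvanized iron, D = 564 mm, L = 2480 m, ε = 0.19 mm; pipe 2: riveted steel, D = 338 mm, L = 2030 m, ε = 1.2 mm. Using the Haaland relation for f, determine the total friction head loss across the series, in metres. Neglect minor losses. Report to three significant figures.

Pipe 1: V = 1.073 m/s, Re = 4.55×10^5, ε/D = 3.37×10^-4, f = 0.01654, h_1 = f(L/D)V²/2g = 4.266 m
Pipe 2: V = 2.987 m/s, Re = 7.59×10^5, ε/D = 0.00355, f = 0.02765, h_2 = f(L/D)V²/2g = 75.50 m
Series → Q common, losses add: H = Σh = 79.77 m

H ≈ 79.8 m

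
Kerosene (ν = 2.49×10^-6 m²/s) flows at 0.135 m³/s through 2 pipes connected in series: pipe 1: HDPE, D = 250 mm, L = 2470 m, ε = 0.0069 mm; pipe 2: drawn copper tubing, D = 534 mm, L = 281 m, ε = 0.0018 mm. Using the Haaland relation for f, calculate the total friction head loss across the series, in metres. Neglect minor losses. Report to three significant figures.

Pipe 1: V = 2.750 m/s, Re = 2.76×10^5, ε/D = 2.76×10^-5, f = 0.01479, h_1 = f(L/D)V²/2g = 56.33 m
Pipe 2: V = 0.6028 m/s, Re = 1.29×10^5, ε/D = 3.37×10^-6, f = 0.01692, h_2 = f(L/D)V²/2g = 0.1649 m
Series → Q common, losses add: H = Σh = 56.50 m

H ≈ 56.5 m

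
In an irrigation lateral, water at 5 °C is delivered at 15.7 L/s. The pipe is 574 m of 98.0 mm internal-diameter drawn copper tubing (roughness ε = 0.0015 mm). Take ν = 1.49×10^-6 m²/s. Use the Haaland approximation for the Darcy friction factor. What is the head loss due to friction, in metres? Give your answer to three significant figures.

V = 4Q/(πD²) = 4·0.0157/(π·0.0980²) = 2.081 m/s
Re = VD/ν = 2.081·0.0980/1.49×10^-6 = 1.37×10^5 → turbulent
ε/D = 0.0015/98.0 = 1.53×10^-5
Haaland: f = 0.01678
h_f = f(L/D)V²/(2g) = 0.01678·(574/0.0980)·2.081²/(2·9.81) = 21.70 m

h_f ≈ 21.7 m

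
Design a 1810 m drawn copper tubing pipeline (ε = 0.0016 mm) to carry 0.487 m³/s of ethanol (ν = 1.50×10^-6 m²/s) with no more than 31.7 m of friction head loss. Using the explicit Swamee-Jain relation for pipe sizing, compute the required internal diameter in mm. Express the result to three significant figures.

Swamee-Jain (Type III): D = 0.66·[ε^1.25·(LQ²/(gh_f))^4.75 + ν·Q^9.4·(L/(gh_f))^5.2]^0.04
LQ²/(gh_f) = 1.380; L/(gh_f) = 5.820
Term 1 = ε^1.25·(…)^4.75 = 2.63×10^-7; Term 2 = ν·Q^9.4·(…)^5.2 = 1.65×10^-5
D = 0.66·(2.63×10^-7 + 1.65×10^-5)^0.04 = 0.4251 m = 425 mm
Check: V = 3.43 m/s, Re = 9.72×10^5, f = 0.01175, h_f = 30.0 m ≈ 31.7 m ✓

D ≈ 425 mm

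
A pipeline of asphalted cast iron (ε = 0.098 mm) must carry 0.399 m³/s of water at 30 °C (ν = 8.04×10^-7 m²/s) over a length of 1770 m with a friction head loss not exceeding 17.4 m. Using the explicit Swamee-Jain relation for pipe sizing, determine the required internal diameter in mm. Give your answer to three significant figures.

Swamee-Jain (Type III): D = 0.66·[ε^1.25·(LQ²/(gh_f))^4.75 + ν·Q^9.4·(L/(gh_f))^5.2]^0.04
LQ²/(gh_f) = 1.651; L/(gh_f) = 10.37
Term 1 = ε^1.25·(…)^4.75 = 1.05×10^-4; Term 2 = ν·Q^9.4·(…)^5.2 = 2.73×10^-5
D = 0.66·(1.05×10^-4 + 2.73×10^-5)^0.04 = 0.4618 m = 462 mm
Check: V = 2.38 m/s, Re = 1.37×10^6, f = 0.01468, h_f = 16.3 m ≈ 17.4 m ✓

D ≈ 462 mm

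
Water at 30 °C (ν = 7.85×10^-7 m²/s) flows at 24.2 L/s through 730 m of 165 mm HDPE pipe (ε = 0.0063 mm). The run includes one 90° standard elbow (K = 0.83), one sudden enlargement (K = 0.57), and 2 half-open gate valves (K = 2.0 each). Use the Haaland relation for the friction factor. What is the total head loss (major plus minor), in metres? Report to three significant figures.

H_L ≈ 4.76 m

V = 4Q/(πD²) = 1.132 m/s; V²/2g = 0.06529 m
Re = 2.38×10^5, ε/D = 3.82×10^-5 → f = 0.01527 (Haaland)
Major: h_f = f(L/D)·V²/2g = 0.01527·4424·0.06529 = 4.410 m
Minor: ΣK = 5.40; h_m = ΣK·V²/2g = 0.3525 m
Total H_L = 4.410 + 0.3525 = 4.763 m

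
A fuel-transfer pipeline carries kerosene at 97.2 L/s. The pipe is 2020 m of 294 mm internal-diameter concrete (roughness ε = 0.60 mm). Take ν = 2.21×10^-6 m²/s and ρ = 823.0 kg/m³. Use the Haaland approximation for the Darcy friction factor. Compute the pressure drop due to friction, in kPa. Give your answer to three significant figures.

Δp ≈ 141 kPa

V = 4Q/(πD²) = 4·0.0972/(π·0.294²) = 1.432 m/s
Re = VD/ν = 1.432·0.294/2.21×10^-6 = 1.90×10^5 → turbulent
ε/D = 0.60/294 = 0.00204
Haaland: f = 0.02441
h_f = f(L/D)V²/(2g) = 0.02441·(2020/0.294)·1.432²/(2·9.81) = 17.52 m
Δp = ρg·h_f = 823.0·9.81·17.52 = 141.5 kPa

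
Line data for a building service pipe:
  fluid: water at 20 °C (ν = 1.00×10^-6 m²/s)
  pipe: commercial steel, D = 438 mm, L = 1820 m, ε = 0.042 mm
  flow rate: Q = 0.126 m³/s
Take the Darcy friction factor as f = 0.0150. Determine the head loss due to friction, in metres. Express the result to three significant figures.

h_f ≈ 2.22 m

V = 4Q/(πD²) = 4·0.126/(π·0.438²) = 0.8362 m/s
h_f = f(L/D)V²/(2g) = 0.01500·(1820/0.438)·0.8362²/(2·9.81) = 2.222 m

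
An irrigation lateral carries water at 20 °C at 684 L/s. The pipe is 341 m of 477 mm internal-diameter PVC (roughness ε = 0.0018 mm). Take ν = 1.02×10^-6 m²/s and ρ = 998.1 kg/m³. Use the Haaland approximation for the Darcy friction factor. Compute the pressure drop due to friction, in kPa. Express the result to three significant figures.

V = 4Q/(πD²) = 4·0.684/(π·0.477²) = 3.828 m/s
Re = VD/ν = 3.828·0.477/1.02×10^-6 = 1.79×10^6 → turbulent
ε/D = 0.0018/477 = 3.77×10^-6
Haaland: f = 0.01063
h_f = f(L/D)V²/(2g) = 0.01063·(341/0.477)·3.828²/(2·9.81) = 5.672 m
Δp = ρg·h_f = 998.1·9.81·5.672 = 55.54 kPa

Δp ≈ 55.5 kPa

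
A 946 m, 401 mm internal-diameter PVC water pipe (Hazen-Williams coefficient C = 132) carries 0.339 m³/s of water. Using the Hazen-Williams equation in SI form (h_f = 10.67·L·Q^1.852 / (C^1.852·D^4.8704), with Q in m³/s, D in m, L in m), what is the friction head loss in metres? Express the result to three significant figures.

h_f = 10.67·946·0.339^1.852 / (132^1.852·0.401^4.8704) = 13.79 m

h_f ≈ 13.8 m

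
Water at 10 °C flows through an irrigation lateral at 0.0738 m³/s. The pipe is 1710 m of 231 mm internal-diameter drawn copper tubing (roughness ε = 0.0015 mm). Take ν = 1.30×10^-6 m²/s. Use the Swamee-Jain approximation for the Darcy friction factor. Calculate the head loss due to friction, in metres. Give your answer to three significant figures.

h_f ≈ 16.8 m

V = 4Q/(πD²) = 4·0.0738/(π·0.231²) = 1.761 m/s
Re = VD/ν = 1.761·0.231/1.30×10^-6 = 3.13×10^5 → turbulent
ε/D = 0.0015/231 = 6.49×10^-6
Swamee-Jain: f = 0.01434
h_f = f(L/D)V²/(2g) = 0.01434·(1710/0.231)·1.761²/(2·9.81) = 16.78 m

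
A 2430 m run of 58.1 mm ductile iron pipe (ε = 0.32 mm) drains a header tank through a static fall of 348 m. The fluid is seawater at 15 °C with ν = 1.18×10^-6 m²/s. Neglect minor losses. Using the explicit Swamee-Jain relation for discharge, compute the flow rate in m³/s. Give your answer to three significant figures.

Swamee-Jain (Type II): Q = -0.965·√(gD⁵h_f/L)·ln[ε/(3.7D) + √(3.17ν²L/(gD³h_f))]
√(gD⁵h_f/L) = √(9.81·0.0581⁵·348/2430) = 9.644×10^-4
ε/(3.7D) = 0.00149; √(3.17ν²L/(gD³h_f)) = 1.27×10^-4
Q = -0.965·9.644×10^-4·ln(0.001615) = 0.005983 m³/s
Check: V = 2.26 m/s, Re = 1.11×10^5, f = 0.03231, h_f = 351 m ≈ 348 m ✓

Q ≈ 0.00598 m³/s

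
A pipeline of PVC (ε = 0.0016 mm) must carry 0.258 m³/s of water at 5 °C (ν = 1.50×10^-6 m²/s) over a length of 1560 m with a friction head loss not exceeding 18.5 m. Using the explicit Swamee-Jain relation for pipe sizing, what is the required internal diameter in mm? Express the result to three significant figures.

Swamee-Jain (Type III): D = 0.66·[ε^1.25·(LQ²/(gh_f))^4.75 + ν·Q^9.4·(L/(gh_f))^5.2]^0.04
LQ²/(gh_f) = 0.5722; L/(gh_f) = 8.596
Term 1 = ε^1.25·(…)^4.75 = 4.01×10^-9; Term 2 = ν·Q^9.4·(…)^5.2 = 3.19×10^-7
D = 0.66·(4.01×10^-9 + 3.19×10^-7)^0.04 = 0.3630 m = 363 mm
Check: V = 2.49 m/s, Re = 6.03×10^5, f = 0.01274, h_f = 17.3 m ≈ 18.5 m ✓

D ≈ 363 mm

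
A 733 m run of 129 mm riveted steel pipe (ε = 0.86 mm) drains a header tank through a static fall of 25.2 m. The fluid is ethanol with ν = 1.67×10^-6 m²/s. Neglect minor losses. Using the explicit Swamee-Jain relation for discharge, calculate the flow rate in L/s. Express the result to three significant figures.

Q ≈ 21.0 L/s

Swamee-Jain (Type II): Q = -0.965·√(gD⁵h_f/L)·ln[ε/(3.7D) + √(3.17ν²L/(gD³h_f))]
√(gD⁵h_f/L) = √(9.81·0.129⁵·25.2/733) = 0.003471
ε/(3.7D) = 0.00180; √(3.17ν²L/(gD³h_f)) = 1.11×10^-4
Q = -0.965·0.003471·ln(0.001912) = 0.02097 m³/s
Check: V = 1.60 m/s, Re = 1.24×10^5, f = 0.03405, h_f = 25.4 m ≈ 25.2 m ✓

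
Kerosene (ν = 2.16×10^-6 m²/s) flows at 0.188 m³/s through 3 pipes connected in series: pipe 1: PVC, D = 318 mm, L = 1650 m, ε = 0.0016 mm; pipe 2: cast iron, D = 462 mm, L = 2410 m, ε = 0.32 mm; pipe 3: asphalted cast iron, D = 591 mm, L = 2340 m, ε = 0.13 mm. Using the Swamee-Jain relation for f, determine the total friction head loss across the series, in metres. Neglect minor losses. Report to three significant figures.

Pipe 1: V = 2.367 m/s, Re = 3.48×10^5, ε/D = 5.03×10^-6, f = 0.01404, h_1 = f(L/D)V²/2g = 20.81 m
Pipe 2: V = 1.121 m/s, Re = 2.40×10^5, ε/D = 6.93×10^-4, f = 0.01963, h_2 = f(L/D)V²/2g = 6.563 m
Pipe 3: V = 0.6853 m/s, Re = 1.88×10^5, ε/D = 2.20×10^-4, f = 0.01741, h_3 = f(L/D)V²/2g = 1.650 m
Series → Q common, losses add: H = Σh = 29.02 m

H ≈ 29.0 m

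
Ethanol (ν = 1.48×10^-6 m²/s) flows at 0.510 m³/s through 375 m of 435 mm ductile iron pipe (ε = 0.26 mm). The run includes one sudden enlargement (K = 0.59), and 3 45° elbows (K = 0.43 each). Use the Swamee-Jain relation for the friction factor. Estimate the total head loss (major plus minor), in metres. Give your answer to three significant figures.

H_L ≈ 10.4 m

V = 4Q/(πD²) = 3.432 m/s; V²/2g = 0.6002 m
Re = 1.01×10^6, ε/D = 5.98×10^-4 → f = 0.01792 (Swamee-Jain)
Major: h_f = f(L/D)·V²/2g = 0.01792·862.1·0.6002 = 9.274 m
Minor: ΣK = 1.88; h_m = ΣK·V²/2g = 1.128 m
Total H_L = 9.274 + 1.128 = 10.40 m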